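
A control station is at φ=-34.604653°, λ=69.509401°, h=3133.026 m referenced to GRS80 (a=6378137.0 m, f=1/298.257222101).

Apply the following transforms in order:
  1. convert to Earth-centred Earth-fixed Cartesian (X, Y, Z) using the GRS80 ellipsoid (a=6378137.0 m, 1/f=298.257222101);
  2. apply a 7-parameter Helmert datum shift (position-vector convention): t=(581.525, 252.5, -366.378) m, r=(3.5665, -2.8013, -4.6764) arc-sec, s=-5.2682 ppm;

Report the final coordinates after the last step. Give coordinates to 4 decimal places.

X=1841327.9332 m, Y=4925606.8960 m, Z=-3603870.0591 m

start: φ=-34.604653°, λ=69.509401°, h=3133.026 m
→ ECEF (a=6378137.000, f=1/298.257222101): X=1840595.4975, Y=4925359.7636, Z=-3603632.8263
→ Helmert 7p (PV): X=1841327.9332, Y=4925606.8960, Z=-3603870.0591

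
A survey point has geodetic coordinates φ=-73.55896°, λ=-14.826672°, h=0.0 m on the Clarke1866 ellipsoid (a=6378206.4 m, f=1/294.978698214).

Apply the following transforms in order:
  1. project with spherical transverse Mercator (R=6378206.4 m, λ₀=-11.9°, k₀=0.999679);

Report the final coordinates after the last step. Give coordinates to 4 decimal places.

start: φ=-73.558960°, λ=-14.826672°, h=0.000 m
→ tm (R=6378206.4, λ₀=-11.9°): E=-92147.1961, N=-8188264.3006

E=-92147.1961 m, N=-8188264.3006 m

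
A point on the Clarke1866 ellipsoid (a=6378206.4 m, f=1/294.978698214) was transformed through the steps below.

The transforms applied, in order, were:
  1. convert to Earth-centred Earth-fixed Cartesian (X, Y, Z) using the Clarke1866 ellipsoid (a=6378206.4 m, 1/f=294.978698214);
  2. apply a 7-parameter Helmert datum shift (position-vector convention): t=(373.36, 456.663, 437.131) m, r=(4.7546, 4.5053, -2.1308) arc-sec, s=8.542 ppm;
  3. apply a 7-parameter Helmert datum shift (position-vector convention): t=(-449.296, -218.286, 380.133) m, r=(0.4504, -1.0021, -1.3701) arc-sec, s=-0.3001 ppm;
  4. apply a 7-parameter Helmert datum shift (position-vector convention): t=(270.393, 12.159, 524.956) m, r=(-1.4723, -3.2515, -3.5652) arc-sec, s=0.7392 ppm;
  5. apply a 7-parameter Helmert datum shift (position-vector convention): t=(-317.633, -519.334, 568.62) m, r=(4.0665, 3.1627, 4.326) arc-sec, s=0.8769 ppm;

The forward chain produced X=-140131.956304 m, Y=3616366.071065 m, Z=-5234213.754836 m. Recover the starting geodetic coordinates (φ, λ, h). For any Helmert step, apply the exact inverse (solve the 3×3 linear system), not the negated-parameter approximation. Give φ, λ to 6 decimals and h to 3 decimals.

φ=-55.530719°, λ=92.216464°, h=1656.505 m

start: X=-140131.9563, Y=3616366.0711, Z=-5234213.7548 m
→ Helmert⁻¹: X=-139658.0788, Y=3616781.9577, Z=-5234851.2305
→ Helmert⁻¹: X=-140073.4117, Y=3616802.0735, Z=-5235344.2921
→ Helmert⁻¹: X=-139673.6202, Y=3617009.0844, Z=-5235733.2158
→ Helmert⁻¹: X=-139968.7718, Y=3616399.3835, Z=-5236212.0385
→ geod (Bowring, a=6378206.400): φ=-55.53071900°, λ=92.21646400°, h=1656.5050 m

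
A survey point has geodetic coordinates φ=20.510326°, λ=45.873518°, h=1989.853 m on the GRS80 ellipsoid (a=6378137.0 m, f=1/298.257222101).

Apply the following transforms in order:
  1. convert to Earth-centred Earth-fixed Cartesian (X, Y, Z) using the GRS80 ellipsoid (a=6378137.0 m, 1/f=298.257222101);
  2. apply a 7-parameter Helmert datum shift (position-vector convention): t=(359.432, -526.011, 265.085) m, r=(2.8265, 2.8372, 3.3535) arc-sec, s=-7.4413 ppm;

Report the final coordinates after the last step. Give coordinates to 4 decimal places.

start: φ=20.510326°, λ=45.873518°, h=1989.853 m
→ ECEF (a=6378137.000, f=1/298.257222101): X=4162248.5095, Y=4291136.8233, Z=2221396.9611
→ Helmert 7p (PV): X=4162537.7585, Y=4290616.1108, Z=2221647.0662

X=4162537.7585 m, Y=4290616.1108 m, Z=2221647.0662 m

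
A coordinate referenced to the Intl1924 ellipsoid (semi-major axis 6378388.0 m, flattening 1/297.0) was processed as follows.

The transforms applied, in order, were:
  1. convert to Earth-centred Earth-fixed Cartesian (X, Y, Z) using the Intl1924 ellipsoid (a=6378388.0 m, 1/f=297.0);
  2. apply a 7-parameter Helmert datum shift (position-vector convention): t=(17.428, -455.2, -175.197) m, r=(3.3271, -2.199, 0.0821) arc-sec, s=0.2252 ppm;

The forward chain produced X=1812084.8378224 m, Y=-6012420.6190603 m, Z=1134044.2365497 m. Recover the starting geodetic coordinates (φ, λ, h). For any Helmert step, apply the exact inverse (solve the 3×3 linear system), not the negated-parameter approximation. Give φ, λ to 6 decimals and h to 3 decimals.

φ=10.307632°, λ=-73.226529°, h=3026.878 m

start: X=1812084.8378, Y=-6012420.6191, Z=1134044.2365 m
→ Helmert⁻¹: X=1812076.7016, Y=-6011946.4900, Z=1134296.8336
→ geod (Bowring, a=6378388.000): φ=10.30763200°, λ=-73.22652900°, h=3026.8780 m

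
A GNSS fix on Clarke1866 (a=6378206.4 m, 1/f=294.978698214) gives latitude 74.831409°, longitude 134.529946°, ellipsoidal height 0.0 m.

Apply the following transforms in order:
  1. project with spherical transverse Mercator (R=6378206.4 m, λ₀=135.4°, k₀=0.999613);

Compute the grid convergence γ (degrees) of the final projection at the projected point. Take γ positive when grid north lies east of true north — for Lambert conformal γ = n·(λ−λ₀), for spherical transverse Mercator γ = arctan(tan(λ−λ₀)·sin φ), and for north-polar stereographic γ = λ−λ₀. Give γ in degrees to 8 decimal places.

-0.83974581

start: φ=74.831409°, λ=134.529946°, h=0.000 m
→ into tm (λ₀=135.4°): φ=74.83140900°, λ−λ₀=-0.87005400°
convergence γ = -0.83974581°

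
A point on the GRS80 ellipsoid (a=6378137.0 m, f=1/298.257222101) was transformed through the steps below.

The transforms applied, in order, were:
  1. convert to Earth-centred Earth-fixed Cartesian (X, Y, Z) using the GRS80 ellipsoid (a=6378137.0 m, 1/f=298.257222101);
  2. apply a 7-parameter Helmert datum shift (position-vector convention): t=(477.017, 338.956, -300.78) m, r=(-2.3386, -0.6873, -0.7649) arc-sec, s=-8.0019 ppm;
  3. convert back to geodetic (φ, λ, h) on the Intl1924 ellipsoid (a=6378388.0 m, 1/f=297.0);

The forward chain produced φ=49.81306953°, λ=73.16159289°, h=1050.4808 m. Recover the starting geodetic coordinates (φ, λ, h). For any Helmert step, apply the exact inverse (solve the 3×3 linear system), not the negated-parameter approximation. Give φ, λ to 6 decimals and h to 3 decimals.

start: φ=49.813070°, λ=73.161593°, h=1050.481 m
→ ECEF (a=6378388.000, f=1/297.0): X=1194799.8665, Y=3947802.0939, Z=4850293.8091
→ Helmert⁻¹: X=1194333.9310, Y=3947444.1581, Z=4850674.1792
→ geod (Bowring, a=6378137.000): φ=49.81774500°, λ=73.16634800°, h=1230.6830 m

φ=49.817745°, λ=73.166348°, h=1230.683 m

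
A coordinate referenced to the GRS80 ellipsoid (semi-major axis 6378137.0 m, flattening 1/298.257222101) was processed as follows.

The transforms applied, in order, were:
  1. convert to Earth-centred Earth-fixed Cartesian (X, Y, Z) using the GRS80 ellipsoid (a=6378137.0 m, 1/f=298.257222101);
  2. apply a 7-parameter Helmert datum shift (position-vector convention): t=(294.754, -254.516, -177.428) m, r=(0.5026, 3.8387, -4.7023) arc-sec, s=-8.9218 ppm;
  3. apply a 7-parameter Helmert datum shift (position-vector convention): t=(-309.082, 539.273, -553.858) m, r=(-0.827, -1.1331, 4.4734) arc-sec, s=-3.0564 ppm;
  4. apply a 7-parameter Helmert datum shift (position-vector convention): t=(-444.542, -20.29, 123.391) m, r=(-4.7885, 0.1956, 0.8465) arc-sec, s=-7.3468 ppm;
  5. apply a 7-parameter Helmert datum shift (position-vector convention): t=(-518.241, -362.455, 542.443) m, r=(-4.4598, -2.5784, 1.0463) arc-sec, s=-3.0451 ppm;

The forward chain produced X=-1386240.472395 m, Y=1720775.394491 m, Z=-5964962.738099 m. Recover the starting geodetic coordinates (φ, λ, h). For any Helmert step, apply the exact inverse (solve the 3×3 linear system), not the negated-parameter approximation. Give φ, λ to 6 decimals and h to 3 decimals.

start: X=-1386240.4724, Y=1720775.3945, Z=-5964962.7381 m
→ Helmert⁻¹: X=-1385792.2907, Y=1721279.1038, Z=-5965468.8067
→ Helmert⁻¹: X=-1385345.2047, Y=1721456.2185, Z=-5965597.3756
→ Helmert⁻¹: X=-1385035.8005, Y=1720976.1598, Z=-5965047.2405
→ Helmert⁻¹: X=-1385271.1421, Y=1721199.9172, Z=-5964953.0050
→ geod (Bowring, a=6378137.000): φ=-69.80041700°, λ=128.82811000°, h=1667.2620 m

φ=-69.800417°, λ=128.828110°, h=1667.262 m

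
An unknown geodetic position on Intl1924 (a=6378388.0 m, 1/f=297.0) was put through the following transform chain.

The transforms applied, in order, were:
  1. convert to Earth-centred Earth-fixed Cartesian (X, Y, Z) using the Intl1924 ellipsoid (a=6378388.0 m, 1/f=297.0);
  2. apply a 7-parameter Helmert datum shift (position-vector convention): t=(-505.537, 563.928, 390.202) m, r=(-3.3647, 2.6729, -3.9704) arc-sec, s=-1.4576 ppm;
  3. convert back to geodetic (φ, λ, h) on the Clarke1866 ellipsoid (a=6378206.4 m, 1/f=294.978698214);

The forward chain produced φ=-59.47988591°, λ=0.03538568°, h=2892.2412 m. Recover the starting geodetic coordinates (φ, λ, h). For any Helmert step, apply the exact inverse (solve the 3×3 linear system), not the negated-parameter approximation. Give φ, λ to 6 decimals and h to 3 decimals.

φ=-59.475866°, λ=0.028113°, h=3203.748 m

start: φ=-59.479886°, λ=0.035386°, h=2892.241 m
→ ECEF (a=6378206.400, f=1/294.978698214): X=3248747.5187, Y=2006.4159, Z=-5473570.8319
→ Helmert⁻¹: X=3249328.6955, Y=1594.3301, Z=-5473926.8801
→ geod (Bowring, a=6378388.000): φ=-59.47586600°, λ=0.02811300°, h=3203.7480 m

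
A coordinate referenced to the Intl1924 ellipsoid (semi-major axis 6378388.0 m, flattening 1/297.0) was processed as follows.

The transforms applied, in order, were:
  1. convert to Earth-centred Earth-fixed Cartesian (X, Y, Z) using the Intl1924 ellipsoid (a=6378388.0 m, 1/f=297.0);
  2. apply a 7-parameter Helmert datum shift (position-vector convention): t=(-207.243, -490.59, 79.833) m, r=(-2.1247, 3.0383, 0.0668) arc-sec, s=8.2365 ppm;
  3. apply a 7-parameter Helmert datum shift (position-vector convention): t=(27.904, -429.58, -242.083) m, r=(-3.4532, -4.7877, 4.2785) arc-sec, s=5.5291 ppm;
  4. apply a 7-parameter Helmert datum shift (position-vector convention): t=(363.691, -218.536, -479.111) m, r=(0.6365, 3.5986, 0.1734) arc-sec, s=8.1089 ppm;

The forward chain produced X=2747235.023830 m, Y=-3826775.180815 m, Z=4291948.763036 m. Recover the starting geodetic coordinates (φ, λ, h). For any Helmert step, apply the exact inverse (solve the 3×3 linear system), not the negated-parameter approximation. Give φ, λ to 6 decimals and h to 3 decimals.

φ=42.538386°, λ=-54.321610°, h=3693.610 m

start: X=2747235.0238, Y=-3826775.1808, Z=4291948.7630 m
→ Helmert⁻¹: X=2746770.9538, Y=-3826514.6792, Z=4292452.7970
→ Helmert⁻¹: X=2746748.1331, Y=-3826192.7836, Z=4292543.3329
→ Helmert⁻¹: X=2746868.2841, Y=-3825715.7887, Z=4292429.1989
→ geod (Bowring, a=6378388.000): φ=42.53838600°, λ=-54.32161000°, h=3693.6100 m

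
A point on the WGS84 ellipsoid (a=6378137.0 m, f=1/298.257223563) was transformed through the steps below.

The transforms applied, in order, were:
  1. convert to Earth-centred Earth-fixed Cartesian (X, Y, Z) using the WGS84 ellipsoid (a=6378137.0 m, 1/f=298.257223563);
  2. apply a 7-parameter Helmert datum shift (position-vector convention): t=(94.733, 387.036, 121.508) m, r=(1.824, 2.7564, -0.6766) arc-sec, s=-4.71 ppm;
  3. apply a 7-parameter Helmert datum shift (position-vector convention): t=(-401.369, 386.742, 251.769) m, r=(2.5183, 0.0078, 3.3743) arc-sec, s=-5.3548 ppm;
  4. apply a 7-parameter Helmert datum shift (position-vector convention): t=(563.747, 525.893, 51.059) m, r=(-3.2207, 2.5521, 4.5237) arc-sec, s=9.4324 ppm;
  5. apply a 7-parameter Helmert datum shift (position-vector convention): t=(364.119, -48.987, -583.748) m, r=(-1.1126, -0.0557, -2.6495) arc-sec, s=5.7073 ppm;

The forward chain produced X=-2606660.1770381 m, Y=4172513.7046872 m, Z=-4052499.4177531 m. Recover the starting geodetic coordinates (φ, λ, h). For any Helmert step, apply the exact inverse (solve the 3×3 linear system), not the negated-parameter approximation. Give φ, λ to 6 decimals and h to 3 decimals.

start: X=-2606660.1770, Y=4172513.7047, Z=-4052499.4178 m
→ Helmert⁻¹: X=-2607064.1079, Y=4172527.2456, Z=-4051869.3336
→ Helmert⁻¹: X=-2607461.6256, Y=4172082.4537, Z=-4051849.2910
→ Helmert⁻¹: X=-2607005.8184, Y=4171711.2254, Z=-4052173.7896
→ Helmert⁻¹: X=-2607072.3602, Y=4171299.4493, Z=-4052386.1102
→ geod (Bowring, a=6378137.000): φ=-39.67135900°, λ=122.00548400°, h=3791.1820 m

φ=-39.671359°, λ=122.005484°, h=3791.182 m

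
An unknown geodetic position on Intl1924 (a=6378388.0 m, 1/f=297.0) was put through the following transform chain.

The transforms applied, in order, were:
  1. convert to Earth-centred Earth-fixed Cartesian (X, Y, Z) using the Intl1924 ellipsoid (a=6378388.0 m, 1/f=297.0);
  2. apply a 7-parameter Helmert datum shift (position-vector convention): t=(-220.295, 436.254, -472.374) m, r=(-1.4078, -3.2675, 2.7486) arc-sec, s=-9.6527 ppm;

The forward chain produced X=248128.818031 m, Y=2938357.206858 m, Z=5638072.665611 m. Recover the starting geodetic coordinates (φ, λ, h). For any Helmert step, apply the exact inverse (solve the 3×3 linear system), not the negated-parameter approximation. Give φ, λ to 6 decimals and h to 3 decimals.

start: X=248128.8180, Y=2938357.2069, Z=5638072.6656 m
→ Helmert⁻¹: X=248479.9826, Y=2937907.5161, Z=5638615.5829
→ geod (Bowring, a=6378388.000): φ=62.55357100°, λ=85.16558900°, h=1436.9930 m

φ=62.553571°, λ=85.165589°, h=1436.993 m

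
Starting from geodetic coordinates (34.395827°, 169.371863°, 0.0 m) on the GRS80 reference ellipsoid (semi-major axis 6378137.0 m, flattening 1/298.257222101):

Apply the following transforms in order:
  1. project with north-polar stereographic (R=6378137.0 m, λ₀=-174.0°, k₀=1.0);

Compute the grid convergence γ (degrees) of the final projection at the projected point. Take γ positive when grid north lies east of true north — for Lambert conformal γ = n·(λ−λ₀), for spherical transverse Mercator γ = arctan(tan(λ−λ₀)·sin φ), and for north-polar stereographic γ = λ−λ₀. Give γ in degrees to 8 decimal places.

-16.62813700

start: φ=34.395827°, λ=169.371863°, h=0.000 m
→ into stereo (λ₀=-174.0°): φ=34.39582700°, λ−λ₀=-16.62813700°
convergence γ = -16.62813700°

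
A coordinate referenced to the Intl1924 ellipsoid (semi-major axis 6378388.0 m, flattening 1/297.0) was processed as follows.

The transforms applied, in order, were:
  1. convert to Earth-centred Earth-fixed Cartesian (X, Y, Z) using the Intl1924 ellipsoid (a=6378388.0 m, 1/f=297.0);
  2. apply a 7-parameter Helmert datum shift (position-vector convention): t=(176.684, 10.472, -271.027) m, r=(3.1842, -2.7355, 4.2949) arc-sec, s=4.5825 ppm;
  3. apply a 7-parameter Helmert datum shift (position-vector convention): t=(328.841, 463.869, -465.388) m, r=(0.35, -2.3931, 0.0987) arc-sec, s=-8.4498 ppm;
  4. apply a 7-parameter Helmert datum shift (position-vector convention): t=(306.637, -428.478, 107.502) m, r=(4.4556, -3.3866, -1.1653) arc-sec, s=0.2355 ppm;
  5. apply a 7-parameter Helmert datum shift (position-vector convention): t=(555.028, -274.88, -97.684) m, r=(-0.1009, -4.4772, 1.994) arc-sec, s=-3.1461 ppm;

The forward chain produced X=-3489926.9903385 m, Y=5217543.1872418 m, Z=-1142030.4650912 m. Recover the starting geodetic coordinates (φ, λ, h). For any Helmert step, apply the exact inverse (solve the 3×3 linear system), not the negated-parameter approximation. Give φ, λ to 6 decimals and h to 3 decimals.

φ=-10.371392°, λ=123.786425°, h=3321.769 m

start: X=-3489926.9903, Y=5217543.1872, Z=-1142030.4651 m
→ Helmert⁻¹: X=-3490467.3429, Y=5217868.7846, Z=-1141858.0569
→ Helmert⁻¹: X=-3490821.3890, Y=5218251.6430, Z=-1142020.6966
→ Helmert⁻¹: X=-3491190.4772, Y=5217831.5972, Z=-1141533.3034
→ Helmert⁻¹: X=-3491257.6505, Y=5217852.2919, Z=-1141291.2955
→ geod (Bowring, a=6378388.000): φ=-10.37139200°, λ=123.78642500°, h=3321.7690 m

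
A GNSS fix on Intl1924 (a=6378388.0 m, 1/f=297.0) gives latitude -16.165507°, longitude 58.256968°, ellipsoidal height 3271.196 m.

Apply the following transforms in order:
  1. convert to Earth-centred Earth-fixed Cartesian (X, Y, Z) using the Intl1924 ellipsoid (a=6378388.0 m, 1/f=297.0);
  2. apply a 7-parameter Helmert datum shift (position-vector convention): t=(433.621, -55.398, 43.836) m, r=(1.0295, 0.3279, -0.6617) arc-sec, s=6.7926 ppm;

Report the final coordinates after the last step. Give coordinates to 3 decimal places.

X=3226018.530 m, Y=5213824.644 m, Z=-1765205.246 m

start: φ=-16.165507°, λ=58.256968°, h=3271.196 m
→ ECEF (a=6378388.000, f=1/297.0): X=3225549.0791, Y=5213846.1635, Z=-1765257.9871
→ Helmert 7p (PV): X=3226018.5299, Y=5213824.6442, Z=-1765205.2462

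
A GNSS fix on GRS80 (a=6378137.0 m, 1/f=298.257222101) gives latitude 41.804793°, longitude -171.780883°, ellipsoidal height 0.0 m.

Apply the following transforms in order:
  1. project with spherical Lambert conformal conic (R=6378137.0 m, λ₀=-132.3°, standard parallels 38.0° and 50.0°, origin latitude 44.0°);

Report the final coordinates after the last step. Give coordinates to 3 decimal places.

start: φ=41.804793°, λ=-171.780883°, h=0.000 m
→ lcc (R=6378137.0, λ₀=-132.3°): E=-3137187.1624, N=523877.7217

E=-3137187.162 m, N=523877.722 m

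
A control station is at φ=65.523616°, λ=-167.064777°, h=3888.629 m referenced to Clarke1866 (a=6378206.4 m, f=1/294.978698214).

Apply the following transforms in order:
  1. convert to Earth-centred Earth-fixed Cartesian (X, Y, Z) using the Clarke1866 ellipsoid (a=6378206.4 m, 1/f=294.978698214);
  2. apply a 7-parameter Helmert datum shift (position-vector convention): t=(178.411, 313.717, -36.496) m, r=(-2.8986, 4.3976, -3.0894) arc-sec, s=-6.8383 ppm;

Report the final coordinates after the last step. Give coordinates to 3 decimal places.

X=-2584057.660 m, Y=-593133.880 m, Z=5785476.701 m

start: φ=65.523616°, λ=-167.064777°, h=3888.629 m
→ ECEF (a=6378206.400, f=1/294.978698214): X=-2584368.1998, Y=-593571.6661, Z=5785489.3198
→ Helmert 7p (PV): X=-2584057.6597, Y=-593133.8802, Z=5785476.7009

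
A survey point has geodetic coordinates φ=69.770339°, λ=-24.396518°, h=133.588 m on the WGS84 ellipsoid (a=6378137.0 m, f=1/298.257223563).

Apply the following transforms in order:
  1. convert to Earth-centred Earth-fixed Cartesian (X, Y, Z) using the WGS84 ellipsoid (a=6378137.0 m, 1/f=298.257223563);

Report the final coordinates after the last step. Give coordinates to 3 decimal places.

X=2014517.098 m, Y=-913677.869 m, Z=5962354.190 m

start: φ=69.770339°, λ=-24.396518°, h=133.588 m
→ ECEF (a=6378137.000, f=1/298.257223563): X=2014517.0979, Y=-913677.8692, Z=5962354.1897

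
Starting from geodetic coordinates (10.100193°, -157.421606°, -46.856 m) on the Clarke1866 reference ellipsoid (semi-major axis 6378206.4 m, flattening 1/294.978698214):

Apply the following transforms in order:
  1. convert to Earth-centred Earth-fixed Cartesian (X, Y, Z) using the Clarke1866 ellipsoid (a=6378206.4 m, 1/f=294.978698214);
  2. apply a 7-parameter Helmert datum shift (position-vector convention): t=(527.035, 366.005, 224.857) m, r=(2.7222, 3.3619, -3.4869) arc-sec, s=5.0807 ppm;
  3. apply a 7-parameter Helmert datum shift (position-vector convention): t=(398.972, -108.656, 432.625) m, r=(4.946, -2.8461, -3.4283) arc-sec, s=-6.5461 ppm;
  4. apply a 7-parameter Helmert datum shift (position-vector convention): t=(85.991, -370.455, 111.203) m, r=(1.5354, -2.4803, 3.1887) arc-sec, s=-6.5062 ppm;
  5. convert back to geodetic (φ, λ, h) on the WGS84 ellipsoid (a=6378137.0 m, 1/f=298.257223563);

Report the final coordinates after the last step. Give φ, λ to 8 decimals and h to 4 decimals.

start: φ=10.100193°, λ=-157.421606°, h=-46.856 m
→ ECEF (a=6378206.400, f=1/294.978698214): X=-5798640.5247, Y=-2411175.9601, Z=1111082.7046
→ Helmert 7p (PV): X=-5798165.6024, Y=-2410738.8429, Z=1111375.8970
→ Helmert 7p (PV): X=-5797784.0783, Y=-2410761.9974, Z=1111663.4362
→ Helmert 7p (PV): X=-5797636.4649, Y=-2411214.6713, Z=1111679.7444
→ geod (Bowring, a=6378137.000): φ=10.10621382°, λ=-157.41776213°, h=-778.1006 m

φ=10.10621382°, λ=-157.41776213°, h=-778.1006 m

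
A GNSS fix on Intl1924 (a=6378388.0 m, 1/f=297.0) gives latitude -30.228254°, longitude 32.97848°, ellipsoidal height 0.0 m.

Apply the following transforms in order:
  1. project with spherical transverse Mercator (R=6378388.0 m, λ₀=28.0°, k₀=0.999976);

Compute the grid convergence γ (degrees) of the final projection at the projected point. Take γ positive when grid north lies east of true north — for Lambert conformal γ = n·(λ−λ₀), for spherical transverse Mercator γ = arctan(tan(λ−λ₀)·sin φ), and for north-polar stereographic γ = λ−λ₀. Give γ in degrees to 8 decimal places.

-2.51111410

start: φ=-30.228254°, λ=32.978480°, h=0.000 m
→ into tm (λ₀=28.0°): φ=-30.22825400°, λ−λ₀=4.97848000°
convergence γ = -2.51111410°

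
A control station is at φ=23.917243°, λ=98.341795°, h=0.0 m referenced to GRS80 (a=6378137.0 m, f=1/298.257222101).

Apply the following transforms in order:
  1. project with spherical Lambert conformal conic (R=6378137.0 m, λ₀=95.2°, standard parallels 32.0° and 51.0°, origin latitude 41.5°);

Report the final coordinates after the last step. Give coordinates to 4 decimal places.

E=329843.2647 m, N=-1954691.8710 m

start: φ=23.917243°, λ=98.341795°, h=0.000 m
→ lcc (R=6378137.0, λ₀=95.2°): E=329843.2647, N=-1954691.8710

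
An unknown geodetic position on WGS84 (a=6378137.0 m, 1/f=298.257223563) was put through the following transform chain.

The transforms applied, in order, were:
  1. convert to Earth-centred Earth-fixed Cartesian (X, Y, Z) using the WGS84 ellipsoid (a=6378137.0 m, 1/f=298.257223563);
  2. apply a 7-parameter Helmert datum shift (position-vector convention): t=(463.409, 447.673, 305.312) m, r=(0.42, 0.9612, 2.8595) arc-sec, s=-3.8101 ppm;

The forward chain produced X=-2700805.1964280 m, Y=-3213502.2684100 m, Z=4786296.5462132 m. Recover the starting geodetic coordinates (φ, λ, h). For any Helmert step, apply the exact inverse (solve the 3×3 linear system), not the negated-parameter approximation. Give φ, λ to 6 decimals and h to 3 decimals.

start: X=-2700805.1964, Y=-3213502.2684, Z=4786296.5462 m
→ Helmert⁻¹: X=-2701345.7558, Y=-3213914.9922, Z=4786003.4253
→ geod (Bowring, a=6378137.000): φ=48.93268600°, λ=-130.04757600°, h=476.4400 m

φ=48.932686°, λ=-130.047576°, h=476.440 m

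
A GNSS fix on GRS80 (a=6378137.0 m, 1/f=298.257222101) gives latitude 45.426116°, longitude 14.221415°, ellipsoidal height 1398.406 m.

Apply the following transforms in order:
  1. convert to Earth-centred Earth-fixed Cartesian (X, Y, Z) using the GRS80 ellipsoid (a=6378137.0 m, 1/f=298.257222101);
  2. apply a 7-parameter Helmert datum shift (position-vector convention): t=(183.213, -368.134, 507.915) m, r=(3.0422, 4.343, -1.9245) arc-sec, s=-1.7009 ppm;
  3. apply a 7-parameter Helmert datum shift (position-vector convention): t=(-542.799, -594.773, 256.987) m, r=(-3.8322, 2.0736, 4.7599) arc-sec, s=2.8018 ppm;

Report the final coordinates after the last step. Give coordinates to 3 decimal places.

start: φ=45.426116°, λ=14.221415°, h=1398.406 m
→ ECEF (a=6378137.000, f=1/298.257222101): X=4347513.8374, Y=1101819.2661, Z=4521706.0433
→ Helmert 7p (PV): X=4347795.1423, Y=1101342.0042, Z=4522130.9793
→ Helmert 7p (PV): X=4347284.5712, Y=1100934.6668, Z=4522336.4656

X=4347284.571 m, Y=1100934.667 m, Z=4522336.466 m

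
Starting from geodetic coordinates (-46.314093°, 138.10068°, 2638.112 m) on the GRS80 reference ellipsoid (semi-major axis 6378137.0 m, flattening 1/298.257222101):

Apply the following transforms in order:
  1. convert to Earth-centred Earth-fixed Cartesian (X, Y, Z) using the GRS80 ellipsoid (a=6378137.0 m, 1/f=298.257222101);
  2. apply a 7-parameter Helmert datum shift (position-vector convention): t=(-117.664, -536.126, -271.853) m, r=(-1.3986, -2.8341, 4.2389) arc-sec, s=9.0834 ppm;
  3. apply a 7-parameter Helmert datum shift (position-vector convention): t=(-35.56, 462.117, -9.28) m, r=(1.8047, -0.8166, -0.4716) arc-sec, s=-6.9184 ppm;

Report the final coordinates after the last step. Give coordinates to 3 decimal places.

start: φ=-46.314093°, λ=138.100680°, h=2638.112 m
→ ECEF (a=6378137.000, f=1/298.257222101): X=-3286141.9879, Y=2948416.1769, Z=-4591338.7768
→ Helmert 7p (PV): X=-3286287.0079, Y=2947808.1669, Z=-4591717.4794
→ Helmert 7p (PV): X=-3286274.9139, Y=2948297.5781, Z=-4591682.2109

X=-3286274.914 m, Y=2948297.578 m, Z=-4591682.211 m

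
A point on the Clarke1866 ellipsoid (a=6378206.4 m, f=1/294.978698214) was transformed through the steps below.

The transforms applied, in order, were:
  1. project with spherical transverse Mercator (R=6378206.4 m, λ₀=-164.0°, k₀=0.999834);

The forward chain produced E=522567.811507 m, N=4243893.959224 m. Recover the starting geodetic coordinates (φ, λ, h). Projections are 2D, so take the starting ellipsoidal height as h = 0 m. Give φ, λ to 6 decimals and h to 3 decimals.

start: E=522567.8115, N=4243893.9592 m
→ tm⁻¹: φ=37.97904600°, λ=-158.04620400°

φ=37.979046°, λ=-158.046204°, h=0.000 m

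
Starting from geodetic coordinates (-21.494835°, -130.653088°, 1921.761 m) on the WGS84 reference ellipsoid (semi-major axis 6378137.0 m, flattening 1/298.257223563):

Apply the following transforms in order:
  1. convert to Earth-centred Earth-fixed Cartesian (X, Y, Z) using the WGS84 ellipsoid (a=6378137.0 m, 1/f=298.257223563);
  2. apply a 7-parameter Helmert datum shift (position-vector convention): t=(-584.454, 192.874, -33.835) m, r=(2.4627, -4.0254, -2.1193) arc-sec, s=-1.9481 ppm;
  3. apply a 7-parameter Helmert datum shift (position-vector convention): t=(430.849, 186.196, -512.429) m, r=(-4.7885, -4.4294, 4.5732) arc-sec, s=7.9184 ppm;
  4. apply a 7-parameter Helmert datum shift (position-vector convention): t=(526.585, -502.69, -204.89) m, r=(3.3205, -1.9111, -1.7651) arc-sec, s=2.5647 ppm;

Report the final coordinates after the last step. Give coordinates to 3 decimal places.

start: φ=-21.494835°, λ=-130.653088°, h=1921.761 m
→ ECEF (a=6378137.000, f=1/298.257223563): X=-3869123.4587, Y=-4505727.9608, Z=-2323163.0120
→ Helmert 7p (PV): X=-3869701.3319, Y=-4505458.8180, Z=-2323321.6258
→ Helmert 7p (PV): X=-3869151.3390, Y=-4505448.0328, Z=-2323830.9553
→ Helmert 7p (PV): X=-3868651.7014, Y=-4505891.7581, Z=-2324150.1840

X=-3868651.701 m, Y=-4505891.758 m, Z=-2324150.184 m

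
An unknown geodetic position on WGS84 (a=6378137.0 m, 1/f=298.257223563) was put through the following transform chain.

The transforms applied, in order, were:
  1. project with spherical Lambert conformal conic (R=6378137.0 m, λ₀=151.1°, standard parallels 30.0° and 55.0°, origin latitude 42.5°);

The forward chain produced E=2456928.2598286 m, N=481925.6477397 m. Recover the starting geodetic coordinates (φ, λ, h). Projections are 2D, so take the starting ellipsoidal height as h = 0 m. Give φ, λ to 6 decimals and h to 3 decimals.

start: E=2456928.2598, N=481925.6477 m
→ lcc⁻¹: φ=42.65549500°, λ=-177.42872100°

φ=42.655495°, λ=-177.428721°, h=0.000 m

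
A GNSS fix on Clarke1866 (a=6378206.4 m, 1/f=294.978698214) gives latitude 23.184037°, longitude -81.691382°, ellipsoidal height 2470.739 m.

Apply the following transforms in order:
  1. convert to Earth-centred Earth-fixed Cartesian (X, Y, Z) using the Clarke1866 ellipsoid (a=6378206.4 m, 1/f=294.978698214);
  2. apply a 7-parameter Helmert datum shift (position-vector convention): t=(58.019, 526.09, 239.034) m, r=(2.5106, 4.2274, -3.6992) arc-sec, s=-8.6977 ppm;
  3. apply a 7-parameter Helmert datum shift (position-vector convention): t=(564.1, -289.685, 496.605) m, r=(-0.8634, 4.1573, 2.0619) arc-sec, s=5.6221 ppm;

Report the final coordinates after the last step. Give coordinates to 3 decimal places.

X=848700.348 m, Y=-5806660.928 m, Z=2496942.263 m

start: φ=23.184037°, λ=-81.691382°, h=2470.739 m
→ ECEF (a=6378206.400, f=1/294.978698214): X=848025.4585, Y=-5806888.5299, Z=2496295.1480
→ Helmert 7p (PV): X=848023.1216, Y=-5806357.5259, Z=2496424.4105
→ Helmert 7p (PV): X=848700.3483, Y=-5806660.9278, Z=2496942.2634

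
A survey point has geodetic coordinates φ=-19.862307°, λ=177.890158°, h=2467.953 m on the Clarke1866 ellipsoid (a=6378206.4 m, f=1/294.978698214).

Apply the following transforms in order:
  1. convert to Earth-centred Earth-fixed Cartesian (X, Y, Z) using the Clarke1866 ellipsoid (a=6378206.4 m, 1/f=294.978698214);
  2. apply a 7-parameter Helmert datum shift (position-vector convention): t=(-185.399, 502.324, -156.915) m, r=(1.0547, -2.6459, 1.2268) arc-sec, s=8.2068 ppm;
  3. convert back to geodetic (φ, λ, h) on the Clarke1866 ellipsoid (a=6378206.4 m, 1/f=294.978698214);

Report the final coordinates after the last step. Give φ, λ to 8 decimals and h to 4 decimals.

start: φ=-19.862307°, λ=177.890158°, h=2467.953 m
→ ECEF (a=6378206.400, f=1/294.978698214): X=-5999374.9664, Y=221019.0300, Z=-2154076.8760
→ Helmert 7p (PV): X=-5999583.2836, Y=221498.4997, Z=-2154327.2976
→ geod (Bowring, a=6378206.400): φ=-19.86374084°, λ=177.88565849°, h=2765.4496 m

φ=-19.86374084°, λ=177.88565849°, h=2765.4496 m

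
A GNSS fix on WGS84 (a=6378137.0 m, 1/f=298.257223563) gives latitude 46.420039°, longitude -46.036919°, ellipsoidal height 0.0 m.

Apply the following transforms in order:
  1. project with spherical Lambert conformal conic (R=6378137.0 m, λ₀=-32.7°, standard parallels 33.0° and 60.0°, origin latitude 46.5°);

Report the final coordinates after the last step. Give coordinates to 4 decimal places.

E=-990243.7508 m, N=75955.4657 m

start: φ=46.420039°, λ=-46.036919°, h=0.000 m
→ lcc (R=6378137.0, λ₀=-32.7°): E=-990243.7508, N=75955.4657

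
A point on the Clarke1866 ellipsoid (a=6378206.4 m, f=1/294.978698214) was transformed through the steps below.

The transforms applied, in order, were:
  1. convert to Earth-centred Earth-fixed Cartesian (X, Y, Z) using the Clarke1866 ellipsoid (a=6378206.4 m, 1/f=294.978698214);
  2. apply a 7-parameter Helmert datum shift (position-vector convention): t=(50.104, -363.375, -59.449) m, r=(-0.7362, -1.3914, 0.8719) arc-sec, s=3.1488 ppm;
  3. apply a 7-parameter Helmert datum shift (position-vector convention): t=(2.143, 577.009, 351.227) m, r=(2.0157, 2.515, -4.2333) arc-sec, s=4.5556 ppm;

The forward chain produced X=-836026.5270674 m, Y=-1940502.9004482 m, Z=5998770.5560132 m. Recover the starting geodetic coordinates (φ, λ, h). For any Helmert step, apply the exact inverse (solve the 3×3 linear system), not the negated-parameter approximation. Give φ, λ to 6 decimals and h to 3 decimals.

start: X=-836026.5271, Y=-1940502.9004, Z=5998770.5560 m
→ Helmert⁻¹: X=-836058.1634, Y=-1941029.6069, Z=5998400.7771
→ Helmert⁻¹: X=-836073.3744, Y=-1940677.9966, Z=5998440.0515
→ geod (Bowring, a=6378206.400): φ=70.71541200°, λ=-113.30710700°, h=798.7470 m

φ=70.715412°, λ=-113.307107°, h=798.747 m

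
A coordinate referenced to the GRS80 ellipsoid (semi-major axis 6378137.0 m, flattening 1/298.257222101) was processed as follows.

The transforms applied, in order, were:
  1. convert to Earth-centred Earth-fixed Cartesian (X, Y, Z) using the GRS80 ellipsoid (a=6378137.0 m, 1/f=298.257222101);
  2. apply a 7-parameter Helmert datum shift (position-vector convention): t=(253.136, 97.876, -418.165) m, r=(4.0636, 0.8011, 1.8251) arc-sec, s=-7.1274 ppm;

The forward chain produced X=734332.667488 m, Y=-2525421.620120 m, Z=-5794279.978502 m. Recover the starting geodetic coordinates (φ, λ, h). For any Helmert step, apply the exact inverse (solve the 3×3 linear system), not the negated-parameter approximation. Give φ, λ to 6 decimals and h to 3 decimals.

φ=-65.728326°, λ=-73.793444°, h=2511.865 m

start: X=734332.6675, Y=-2525421.6201, Z=-5794279.9785 m
→ Helmert⁻¹: X=734084.9181, Y=-2525658.1361, Z=-5793850.5002
→ geod (Bowring, a=6378137.000): φ=-65.72832600°, λ=-73.79344400°, h=2511.8650 m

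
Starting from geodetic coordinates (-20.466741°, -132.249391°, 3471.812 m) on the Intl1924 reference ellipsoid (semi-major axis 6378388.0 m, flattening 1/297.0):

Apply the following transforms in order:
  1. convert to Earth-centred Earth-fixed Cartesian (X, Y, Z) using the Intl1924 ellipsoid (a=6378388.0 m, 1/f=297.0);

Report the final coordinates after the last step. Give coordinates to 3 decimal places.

X=-4021691.018 m, Y=-4427631.077 m, Z=-2217421.583 m

start: φ=-20.466741°, λ=-132.249391°, h=3471.812 m
→ ECEF (a=6378388.000, f=1/297.0): X=-4021691.0176, Y=-4427631.0769, Z=-2217421.5829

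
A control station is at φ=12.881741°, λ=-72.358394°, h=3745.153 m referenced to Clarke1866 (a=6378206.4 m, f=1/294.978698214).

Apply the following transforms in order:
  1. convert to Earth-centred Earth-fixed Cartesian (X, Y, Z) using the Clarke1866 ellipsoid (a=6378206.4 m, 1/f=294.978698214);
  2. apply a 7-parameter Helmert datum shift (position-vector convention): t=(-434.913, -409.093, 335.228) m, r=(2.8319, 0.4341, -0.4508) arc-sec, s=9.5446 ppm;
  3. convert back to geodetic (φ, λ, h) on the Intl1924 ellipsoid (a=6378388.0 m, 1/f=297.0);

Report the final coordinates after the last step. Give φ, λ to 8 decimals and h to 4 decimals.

start: φ=12.881741°, λ=-72.358394°, h=3745.153 m
→ ECEF (a=6378206.400, f=1/294.978698214): X=1885766.3804, Y=-5929745.3807, Z=1413401.7897
→ Helmert 7p (PV): X=1885339.4811, Y=-5930234.5976, Z=1413665.1265
→ geod (Bowring, a=6378388.000): φ=12.88280792°, λ=-72.36350496°, h=3943.3814 m

φ=12.88280792°, λ=-72.36350496°, h=3943.3814 m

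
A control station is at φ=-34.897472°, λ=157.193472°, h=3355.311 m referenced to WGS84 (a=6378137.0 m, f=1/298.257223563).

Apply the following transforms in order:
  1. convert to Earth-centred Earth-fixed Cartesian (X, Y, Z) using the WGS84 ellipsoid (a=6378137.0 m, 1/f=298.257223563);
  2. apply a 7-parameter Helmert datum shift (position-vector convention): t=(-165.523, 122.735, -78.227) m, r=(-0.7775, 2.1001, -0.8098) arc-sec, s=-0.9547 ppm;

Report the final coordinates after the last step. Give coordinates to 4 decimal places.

X=-4830239.8590 m, Y=2031139.7052 m, Z=-3630496.5437 m

start: φ=-34.897472°, λ=157.193472°, h=3355.311 m
→ ECEF (a=6378137.000, f=1/298.257223563): X=-4830049.9573, Y=2031013.6311, Z=-3630463.3044
→ Helmert 7p (PV): X=-4830239.8590, Y=2031139.7052, Z=-3630496.5437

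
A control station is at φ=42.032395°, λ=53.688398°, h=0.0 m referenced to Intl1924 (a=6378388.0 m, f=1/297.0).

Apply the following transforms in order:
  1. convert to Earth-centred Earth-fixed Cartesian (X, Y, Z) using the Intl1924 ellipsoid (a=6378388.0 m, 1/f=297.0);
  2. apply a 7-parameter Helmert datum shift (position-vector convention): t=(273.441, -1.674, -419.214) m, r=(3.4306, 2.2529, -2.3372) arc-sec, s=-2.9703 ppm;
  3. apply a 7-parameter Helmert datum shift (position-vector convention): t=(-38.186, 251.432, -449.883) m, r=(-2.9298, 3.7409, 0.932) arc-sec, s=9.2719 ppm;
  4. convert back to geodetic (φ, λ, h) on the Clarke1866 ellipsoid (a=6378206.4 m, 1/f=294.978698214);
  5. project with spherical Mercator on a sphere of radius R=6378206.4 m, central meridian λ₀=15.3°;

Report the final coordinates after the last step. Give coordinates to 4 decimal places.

E=4273182.0368 m, N=5164776.1896 m

start: φ=42.032395°, λ=53.688398°, h=0.000 m
→ ECEF (a=6378388.000, f=1/297.0): X=2809762.7945, Y=3823405.6146, Z=4248350.3661
→ Helmert 7p (PV): X=2810117.6147, Y=3823290.0880, Z=4247951.4348
→ Helmert 7p (PV): X=2810165.2515, Y=3823650.0055, Z=4247435.6657
→ geod (Bowring, a=6378206.400): φ=42.02496619°, λ=53.68622968°, h=-41.9141 m
→ merc (R=6378206.4, λ₀=15.3°): E=4273182.0368, N=5164776.1896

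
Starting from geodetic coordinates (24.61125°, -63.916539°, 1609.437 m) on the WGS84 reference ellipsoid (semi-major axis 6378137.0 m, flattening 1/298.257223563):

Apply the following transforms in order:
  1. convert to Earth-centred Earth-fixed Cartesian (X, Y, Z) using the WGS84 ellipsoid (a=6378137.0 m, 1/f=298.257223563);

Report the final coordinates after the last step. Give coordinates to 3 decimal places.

X=2551701.592 m, Y=-5212478.912 m, Z=2640656.010 m

start: φ=24.611250°, λ=-63.916539°, h=1609.437 m
→ ECEF (a=6378137.000, f=1/298.257223563): X=2551701.5921, Y=-5212478.9125, Z=2640656.0096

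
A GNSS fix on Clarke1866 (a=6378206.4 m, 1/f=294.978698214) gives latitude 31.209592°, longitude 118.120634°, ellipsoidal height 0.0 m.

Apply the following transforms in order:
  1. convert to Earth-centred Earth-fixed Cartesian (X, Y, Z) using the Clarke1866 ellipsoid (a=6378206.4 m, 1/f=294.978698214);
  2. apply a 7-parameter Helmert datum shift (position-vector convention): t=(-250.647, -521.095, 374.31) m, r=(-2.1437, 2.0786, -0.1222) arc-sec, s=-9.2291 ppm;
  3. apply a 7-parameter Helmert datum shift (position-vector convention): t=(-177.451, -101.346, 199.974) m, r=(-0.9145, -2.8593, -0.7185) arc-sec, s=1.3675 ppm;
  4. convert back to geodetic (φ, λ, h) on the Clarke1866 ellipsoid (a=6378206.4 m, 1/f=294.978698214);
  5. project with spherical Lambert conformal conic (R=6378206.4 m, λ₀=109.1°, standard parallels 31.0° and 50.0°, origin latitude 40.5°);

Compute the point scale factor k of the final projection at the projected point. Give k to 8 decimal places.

start: φ=31.209592°, λ=118.120634°, h=0.000 m
→ ECEF (a=6378206.400, f=1/294.978698214): X=-2573506.5636, Y=4815574.7602, Z=3285613.0703
→ Helmert 7p (PV): X=-2573697.4966, Y=4815044.8933, Z=3285932.9433
→ Helmert 7p (PV): X=-2573907.2450, Y=4814973.6657, Z=3286080.3854
→ geod (Bowring, a=6378206.400): φ=31.21479194°, λ=118.12731563°, h=-49.6881 m
→ into lcc (λ₀=109.1°): φ=31.21479194°, λ−λ₀=9.02731563°
scale k = 0.99940546

0.99940546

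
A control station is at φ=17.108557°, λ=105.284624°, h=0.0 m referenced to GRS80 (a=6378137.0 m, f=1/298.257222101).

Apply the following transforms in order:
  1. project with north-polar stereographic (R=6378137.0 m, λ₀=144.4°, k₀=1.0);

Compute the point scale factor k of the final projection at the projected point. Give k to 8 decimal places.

1.54537642

start: φ=17.108557°, λ=105.284624°, h=0.000 m
→ into stereo (λ₀=144.4°): φ=17.10855700°, λ−λ₀=-39.11537600°
scale k = 1.54537642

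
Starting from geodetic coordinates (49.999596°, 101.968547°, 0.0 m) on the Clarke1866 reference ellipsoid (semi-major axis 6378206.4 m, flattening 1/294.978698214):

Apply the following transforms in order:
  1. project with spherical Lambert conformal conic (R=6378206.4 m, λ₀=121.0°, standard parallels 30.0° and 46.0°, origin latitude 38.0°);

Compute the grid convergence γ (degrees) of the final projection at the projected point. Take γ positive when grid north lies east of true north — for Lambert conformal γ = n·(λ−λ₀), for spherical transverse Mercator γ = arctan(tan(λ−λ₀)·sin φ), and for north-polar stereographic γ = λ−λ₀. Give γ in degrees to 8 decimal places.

start: φ=49.999596°, λ=101.968547°, h=0.000 m
→ into lcc (λ₀=121.0°): φ=49.99959600°, λ−λ₀=-19.03145300°
convergence γ = -11.75541439°

-11.75541439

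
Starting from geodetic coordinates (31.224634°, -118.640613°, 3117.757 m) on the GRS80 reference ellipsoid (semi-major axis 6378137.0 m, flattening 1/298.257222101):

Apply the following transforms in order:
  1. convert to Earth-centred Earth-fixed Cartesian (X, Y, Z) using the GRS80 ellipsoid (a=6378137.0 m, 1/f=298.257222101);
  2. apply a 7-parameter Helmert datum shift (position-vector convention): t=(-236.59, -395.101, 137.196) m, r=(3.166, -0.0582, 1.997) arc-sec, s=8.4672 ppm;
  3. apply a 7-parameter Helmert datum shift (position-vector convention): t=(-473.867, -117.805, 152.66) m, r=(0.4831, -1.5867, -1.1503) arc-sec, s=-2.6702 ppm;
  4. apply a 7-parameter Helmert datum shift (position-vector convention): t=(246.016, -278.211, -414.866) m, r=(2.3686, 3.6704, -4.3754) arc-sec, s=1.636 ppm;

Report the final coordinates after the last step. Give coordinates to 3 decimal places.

start: φ=31.224634°, λ=-118.640613°, h=3117.757 m
→ ECEF (a=6378137.000, f=1/298.257222101): X=-2617911.9765, Y=-4793502.5974, Z=3288832.7130
→ Helmert 7p (PV): X=-2618125.2511, Y=-4794014.1135, Z=3288923.4404
→ Helmert 7p (PV): X=-2618644.1625, Y=-4794112.2198, Z=3289035.9502
→ Helmert 7p (PV): X=-2618445.5989, Y=-4794380.4949, Z=3288618.0105

X=-2618445.599 m, Y=-4794380.495 m, Z=3288618.011 m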